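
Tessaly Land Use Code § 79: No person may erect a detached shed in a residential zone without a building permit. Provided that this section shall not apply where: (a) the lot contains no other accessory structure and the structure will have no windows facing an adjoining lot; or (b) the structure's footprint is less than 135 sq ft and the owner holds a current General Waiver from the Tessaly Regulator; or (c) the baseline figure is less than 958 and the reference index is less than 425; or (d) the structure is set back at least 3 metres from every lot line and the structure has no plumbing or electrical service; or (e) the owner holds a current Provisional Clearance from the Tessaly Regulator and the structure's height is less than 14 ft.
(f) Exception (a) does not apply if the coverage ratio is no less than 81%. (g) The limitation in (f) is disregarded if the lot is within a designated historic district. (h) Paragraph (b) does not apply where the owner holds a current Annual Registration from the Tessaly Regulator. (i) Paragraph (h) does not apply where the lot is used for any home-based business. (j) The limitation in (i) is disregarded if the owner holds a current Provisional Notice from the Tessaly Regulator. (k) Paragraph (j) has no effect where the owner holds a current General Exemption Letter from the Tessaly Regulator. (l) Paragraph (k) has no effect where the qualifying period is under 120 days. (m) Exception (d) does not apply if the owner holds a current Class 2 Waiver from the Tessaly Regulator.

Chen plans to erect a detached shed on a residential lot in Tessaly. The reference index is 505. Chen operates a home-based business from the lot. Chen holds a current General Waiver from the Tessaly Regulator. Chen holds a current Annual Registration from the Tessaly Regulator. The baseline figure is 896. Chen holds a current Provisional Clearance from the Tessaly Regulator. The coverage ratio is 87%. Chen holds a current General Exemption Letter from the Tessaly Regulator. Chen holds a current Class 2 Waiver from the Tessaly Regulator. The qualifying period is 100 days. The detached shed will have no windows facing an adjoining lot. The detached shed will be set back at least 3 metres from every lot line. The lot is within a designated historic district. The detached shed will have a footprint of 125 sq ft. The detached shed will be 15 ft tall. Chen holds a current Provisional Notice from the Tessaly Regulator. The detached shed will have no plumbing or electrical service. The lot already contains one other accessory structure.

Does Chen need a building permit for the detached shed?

Exception (a) does not apply: the lot already has another accessory structure.
Exception (b): the structure's footprint is 125 sq ft, less than the 135 sq ft limit; a current General Waiver is held — every condition holds. But: (h) is engaged — a current Annual Registration is held. (i) applies (a home-based business operates on the lot), but is itself disapplied by (j): (j) operates against (i): a current Provisional Notice is held. (k) operates (a current General Exemption Letter is held), but is overridden by (l): (l) is engaged — the qualifying period is 100 days, under the 120 days limit. So (b) is unavailable.
Exception (c) fails — the reference index is 505, not less than 425.
Exception (d)'s conditions are all satisfied: the setback is at least 3 m on every side; there is no plumbing or electrical service. But applying paragraph (m): (m) operates — a current Class 2 Waiver is held. (d) is therefore removed.
Exception (e) requires that the structure's height is less than 14 ft; but the structure's height is 15 ft, not less than 14 ft, so (e) is unavailable.
Every exception is unavailable, so the rule governs.

Yes — Chen must obtain a building permit.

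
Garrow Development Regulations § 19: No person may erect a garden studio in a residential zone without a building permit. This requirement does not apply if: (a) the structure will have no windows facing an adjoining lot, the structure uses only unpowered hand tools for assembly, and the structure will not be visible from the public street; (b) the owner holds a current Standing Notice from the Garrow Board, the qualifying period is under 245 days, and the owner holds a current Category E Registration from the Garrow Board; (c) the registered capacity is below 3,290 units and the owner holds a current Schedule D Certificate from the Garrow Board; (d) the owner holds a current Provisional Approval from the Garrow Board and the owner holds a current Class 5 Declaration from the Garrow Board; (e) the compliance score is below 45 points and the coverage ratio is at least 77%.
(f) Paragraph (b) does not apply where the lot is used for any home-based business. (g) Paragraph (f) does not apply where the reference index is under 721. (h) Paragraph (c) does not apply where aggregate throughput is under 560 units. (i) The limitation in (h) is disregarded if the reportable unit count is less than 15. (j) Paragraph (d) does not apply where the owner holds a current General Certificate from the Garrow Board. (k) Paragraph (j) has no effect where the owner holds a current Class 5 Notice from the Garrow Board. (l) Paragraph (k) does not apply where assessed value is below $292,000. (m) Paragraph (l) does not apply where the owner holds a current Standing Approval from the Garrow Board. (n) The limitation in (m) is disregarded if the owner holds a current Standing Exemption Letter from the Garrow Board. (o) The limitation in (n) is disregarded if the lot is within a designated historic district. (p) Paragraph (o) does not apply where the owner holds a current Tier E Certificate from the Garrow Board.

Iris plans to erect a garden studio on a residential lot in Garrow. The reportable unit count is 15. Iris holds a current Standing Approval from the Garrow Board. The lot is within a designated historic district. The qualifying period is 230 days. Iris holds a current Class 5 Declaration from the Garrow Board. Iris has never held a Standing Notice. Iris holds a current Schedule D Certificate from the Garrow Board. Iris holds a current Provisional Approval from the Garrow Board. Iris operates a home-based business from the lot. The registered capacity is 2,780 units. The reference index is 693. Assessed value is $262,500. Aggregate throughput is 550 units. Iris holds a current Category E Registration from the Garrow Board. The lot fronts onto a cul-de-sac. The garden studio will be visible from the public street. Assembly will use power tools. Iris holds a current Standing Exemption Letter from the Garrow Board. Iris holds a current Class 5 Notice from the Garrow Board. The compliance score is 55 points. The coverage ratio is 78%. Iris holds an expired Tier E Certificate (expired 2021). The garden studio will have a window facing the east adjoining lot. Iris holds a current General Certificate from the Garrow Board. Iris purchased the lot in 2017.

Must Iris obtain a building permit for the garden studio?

No — exception (d) applies; Iris does not need a building permit.

Exception (a) does not apply: a window faces an adjoining lot.
Exception (b) fails — the Standing Notice is not current.
All of (c)'s requirements are met (the registered capacity is 2,780 units, below the 3,290 units limit; a current Schedule D Certificate is held). However, paragraphs (h)–(i) must be considered: (h) operates against (c): aggregate throughput is 550 units, under the 560 units limit. (i) is inapplicable (the reportable unit count is 15, not less than 15), so (h) stands. Exception (c) does not apply.
Exception (d)'s conditions are all satisfied: a current Provisional Approval is held; a current Class 5 Declaration is held. As to paragraphs (j)–(p): (j) is triggered (a current General Certificate is held), but is itself disapplied by (k): (k) operates against (j): a current Class 5 Notice is held. (l) would limit (k) — assessed value is $262,500, below the $292,000 limit — but (m) sets (l) aside: (m) operates against (l): a current Standing Approval is held. (n) operates (a current Standing Exemption Letter is held), but yields to (o): (o) operates against (n): the lot is in a historic district. (p) is not triggered (there is no Tier E Certificate in force), so (o) stands. Exception (d) stands.
Exception (e) fails — the compliance score is 55 points, not below 45 points.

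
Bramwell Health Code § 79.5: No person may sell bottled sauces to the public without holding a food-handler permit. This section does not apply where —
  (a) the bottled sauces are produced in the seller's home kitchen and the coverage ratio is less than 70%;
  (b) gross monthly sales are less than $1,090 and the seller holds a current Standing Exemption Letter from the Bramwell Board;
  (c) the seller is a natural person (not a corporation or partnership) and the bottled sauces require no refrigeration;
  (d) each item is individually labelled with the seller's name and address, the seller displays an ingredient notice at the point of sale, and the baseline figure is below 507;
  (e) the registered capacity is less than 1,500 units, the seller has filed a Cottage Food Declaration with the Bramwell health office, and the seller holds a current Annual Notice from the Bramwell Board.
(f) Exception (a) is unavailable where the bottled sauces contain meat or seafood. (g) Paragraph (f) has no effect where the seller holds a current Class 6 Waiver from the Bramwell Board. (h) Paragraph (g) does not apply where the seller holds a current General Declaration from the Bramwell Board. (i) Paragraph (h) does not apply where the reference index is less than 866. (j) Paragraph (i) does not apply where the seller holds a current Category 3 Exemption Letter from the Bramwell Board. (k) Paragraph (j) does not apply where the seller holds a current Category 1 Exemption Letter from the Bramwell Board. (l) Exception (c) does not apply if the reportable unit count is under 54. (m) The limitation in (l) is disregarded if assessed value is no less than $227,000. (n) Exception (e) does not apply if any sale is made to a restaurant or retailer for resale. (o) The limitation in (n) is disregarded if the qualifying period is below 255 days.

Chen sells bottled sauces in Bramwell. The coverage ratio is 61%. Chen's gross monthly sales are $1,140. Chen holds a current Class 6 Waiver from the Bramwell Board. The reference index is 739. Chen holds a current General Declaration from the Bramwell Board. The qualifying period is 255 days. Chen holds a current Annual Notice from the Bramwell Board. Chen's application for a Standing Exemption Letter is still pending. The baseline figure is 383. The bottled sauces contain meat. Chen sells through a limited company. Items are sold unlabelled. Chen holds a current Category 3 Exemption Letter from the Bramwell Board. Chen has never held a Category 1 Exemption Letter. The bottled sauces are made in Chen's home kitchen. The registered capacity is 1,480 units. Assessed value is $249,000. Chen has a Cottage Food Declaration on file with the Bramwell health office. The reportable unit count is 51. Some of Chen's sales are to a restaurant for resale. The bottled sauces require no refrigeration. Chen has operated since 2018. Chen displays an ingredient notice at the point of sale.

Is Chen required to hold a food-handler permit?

Exception (a) is satisfied on its face — the bottled sauces are home-kitchen produced; the coverage ratio is 61%, less than the 70% limit. But applying paragraphs (f)–(k): (f) operates against (a): the bottled sauces contain meat. (g) is triggered (a current Class 6 Waiver is held), but yields to (h): (h) is triggered — a current General Declaration is held. (i) operates (the reference index is 739, less than the 866 limit), but is set aside by (j): (j) operates against (i): a current Category 3 Exemption Letter is held. (k) does not operate here (there is no Category 1 Exemption Letter in force), so (j) stands. (a) is therefore removed.
Exception (b) fails — gross monthly sales are $1,140, not less than $1,090.
Exception (c) requires that the seller is a natural person (not a corporation or partnership); but the seller operates through a limited company, so (c) is unavailable.
Exception (d) does not apply: items are sold unlabelled.
Exception (e): the registered capacity is 1,480 units, less than the 1,500 units limit; a Cottage Food Declaration is on file; a current Annual Notice is held — every condition holds. Turning to paragraphs (n)–(o): (n) applies — some sales are to a restaurant for resale. (o) does not operate here (the qualifying period is 255 days, not below 255 days), so (n) stands. (e) is therefore removed.
No exception displaces § 79.5.

Yes — Chen must hold a food-handler permit.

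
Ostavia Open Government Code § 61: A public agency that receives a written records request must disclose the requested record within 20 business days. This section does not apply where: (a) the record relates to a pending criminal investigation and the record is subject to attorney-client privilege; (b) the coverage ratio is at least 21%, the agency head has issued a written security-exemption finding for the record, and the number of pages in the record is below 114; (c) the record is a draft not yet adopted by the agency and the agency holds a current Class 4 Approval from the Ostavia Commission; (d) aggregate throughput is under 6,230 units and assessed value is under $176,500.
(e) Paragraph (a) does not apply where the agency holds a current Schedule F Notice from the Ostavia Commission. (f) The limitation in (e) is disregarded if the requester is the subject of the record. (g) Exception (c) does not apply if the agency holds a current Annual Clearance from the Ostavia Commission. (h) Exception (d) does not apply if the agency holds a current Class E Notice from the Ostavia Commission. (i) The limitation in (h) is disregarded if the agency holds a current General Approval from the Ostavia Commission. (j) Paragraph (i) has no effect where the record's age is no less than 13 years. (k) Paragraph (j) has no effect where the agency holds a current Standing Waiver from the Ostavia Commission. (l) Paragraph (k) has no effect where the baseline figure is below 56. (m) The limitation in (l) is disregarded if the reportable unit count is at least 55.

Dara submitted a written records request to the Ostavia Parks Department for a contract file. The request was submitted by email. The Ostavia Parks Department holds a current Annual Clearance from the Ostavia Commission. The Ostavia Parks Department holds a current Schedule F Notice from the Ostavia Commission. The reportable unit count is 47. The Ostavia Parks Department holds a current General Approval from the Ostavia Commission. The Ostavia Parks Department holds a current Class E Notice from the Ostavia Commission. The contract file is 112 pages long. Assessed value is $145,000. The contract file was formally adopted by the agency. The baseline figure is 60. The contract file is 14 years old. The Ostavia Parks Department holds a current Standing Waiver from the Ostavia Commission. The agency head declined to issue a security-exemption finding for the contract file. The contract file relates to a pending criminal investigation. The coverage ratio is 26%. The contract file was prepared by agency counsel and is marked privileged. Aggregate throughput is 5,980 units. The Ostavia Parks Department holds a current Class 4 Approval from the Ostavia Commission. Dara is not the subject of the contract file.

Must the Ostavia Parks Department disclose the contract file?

Exception (a) is satisfied on its face — the contract file relates to a pending investigation; the contract file is privileged. But: (e) operates against (a): a current Schedule F Notice is held. (f) does not operate here (Dara is not the subject of the contract file), so (e) stands. Exception (a) does not apply.
Exception (b) requires that the agency head has issued a written security-exemption finding for the record; but the agency head declined to issue a security-exemption finding, so (b) is unavailable.
Exception (c) requires that the record is a draft not yet adopted by the agency; but the contract file has been formally adopted, so (c) is unavailable.
Exception (d) is satisfied on its face — aggregate throughput is 5,980 units, under the 6,230 units limit; assessed value is $145,000, under the $176,500 limit. Applying paragraphs (h)–(m): (h) would limit (d) — a current Class E Notice is held — but (i) sets (h) aside: (i) operates against (h): a current General Approval is held. (j) would limit (i) — the record's age is 14 years, meeting the 13 years threshold — but (k) sets (j) aside: (k) operates against (j): a current Standing Waiver is held. (l), which would lift (k), is not engaged — the baseline figure is 60, not below 56. (d) remains available.

No — exception (d) applies; the Ostavia Parks Department is not required to disclose the contract file.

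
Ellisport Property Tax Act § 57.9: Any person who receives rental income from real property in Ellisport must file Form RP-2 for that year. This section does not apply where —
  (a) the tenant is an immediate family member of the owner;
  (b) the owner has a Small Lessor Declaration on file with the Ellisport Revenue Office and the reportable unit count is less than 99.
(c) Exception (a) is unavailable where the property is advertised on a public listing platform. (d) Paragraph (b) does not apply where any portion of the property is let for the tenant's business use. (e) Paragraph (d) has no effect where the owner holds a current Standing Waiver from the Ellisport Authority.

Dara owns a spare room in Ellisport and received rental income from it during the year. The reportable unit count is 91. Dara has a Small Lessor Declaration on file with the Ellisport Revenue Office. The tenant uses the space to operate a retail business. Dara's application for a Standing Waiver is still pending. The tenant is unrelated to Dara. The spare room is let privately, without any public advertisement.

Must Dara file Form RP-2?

Yes — Dara must file Form RP-2.

Exception (a) requires that the tenant is an immediate family member of the owner; but the tenant is unrelated to the owner, so (a) is unavailable.
All of (b)'s requirements are met (a Small Lessor Declaration is on file; the reportable unit count is 91, less than the 99 limit). But applying paragraphs (d)–(e): (d) operates against (b): the space is let for business use. (e), which would lift (d), is inapplicable — no current Standing Waiver is held. So (b) is unavailable.
None of the exceptions is available; § 57.9 applies in full.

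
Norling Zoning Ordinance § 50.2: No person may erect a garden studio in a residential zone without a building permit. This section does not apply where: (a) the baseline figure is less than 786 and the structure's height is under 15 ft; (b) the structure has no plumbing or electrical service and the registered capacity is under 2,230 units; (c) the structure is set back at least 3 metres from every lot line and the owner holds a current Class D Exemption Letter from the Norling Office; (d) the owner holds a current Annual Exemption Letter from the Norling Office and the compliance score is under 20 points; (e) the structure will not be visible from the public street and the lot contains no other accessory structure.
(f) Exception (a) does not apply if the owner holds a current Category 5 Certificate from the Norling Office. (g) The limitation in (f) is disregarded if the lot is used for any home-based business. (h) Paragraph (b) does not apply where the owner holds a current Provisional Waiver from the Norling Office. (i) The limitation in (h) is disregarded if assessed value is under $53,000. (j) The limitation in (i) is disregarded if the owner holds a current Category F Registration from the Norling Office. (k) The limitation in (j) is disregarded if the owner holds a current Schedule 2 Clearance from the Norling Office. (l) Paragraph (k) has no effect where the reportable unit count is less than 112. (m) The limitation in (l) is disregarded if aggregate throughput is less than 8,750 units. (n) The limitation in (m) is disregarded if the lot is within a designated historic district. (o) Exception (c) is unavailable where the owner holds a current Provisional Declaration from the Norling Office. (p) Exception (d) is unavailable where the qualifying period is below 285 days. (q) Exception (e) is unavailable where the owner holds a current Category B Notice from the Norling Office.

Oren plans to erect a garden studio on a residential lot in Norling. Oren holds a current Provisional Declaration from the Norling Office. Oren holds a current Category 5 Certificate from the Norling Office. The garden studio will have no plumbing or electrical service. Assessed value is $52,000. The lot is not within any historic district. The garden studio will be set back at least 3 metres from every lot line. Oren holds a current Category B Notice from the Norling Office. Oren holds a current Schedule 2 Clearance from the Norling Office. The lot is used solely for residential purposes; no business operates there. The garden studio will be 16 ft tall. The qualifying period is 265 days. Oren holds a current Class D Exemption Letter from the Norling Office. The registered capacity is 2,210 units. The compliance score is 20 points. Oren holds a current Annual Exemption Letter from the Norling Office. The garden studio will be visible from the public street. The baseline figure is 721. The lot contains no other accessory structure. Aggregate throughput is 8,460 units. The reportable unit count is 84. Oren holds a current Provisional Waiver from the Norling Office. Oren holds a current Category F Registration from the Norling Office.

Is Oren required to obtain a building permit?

Exception (a) fails — the structure's height is 16 ft, not under 15 ft.
Exception (b)'s conditions are all satisfied: there is no plumbing or electrical service; the registered capacity is 2,210 units, under the 2,230 units limit. Considering the limiting provisions: (h) operates (a current Provisional Waiver is held), but is itself disapplied by (i): (i) applies — assessed value is $52,000, under the $53,000 limit. (j) is engaged (a current Category F Registration is held), but is set aside by (k): (k) operates against (j): a current Schedule 2 Clearance is held. (l) would limit (k) — the reportable unit count is 84, less than the 112 limit — but (m) sets (l) aside: (m) operates — aggregate throughput is 8,460 units, less than the 8,750 units limit. (n), which would lift (m), is not triggered — the lot is not in a historic district. So (b) applies.
Exception (c) is satisfied on its face — the setback is at least 3 m on every side; a current Class D Exemption Letter is held. But applying paragraph (o): (o) operates against (c): a current Provisional Declaration is held. Exception (c) does not apply.
Exception (d) fails — the compliance score is 20 points, not under 20 points.
Exception (e) does not apply: the structure will be visible from the street.

No — exception (b) applies; Oren does not need a building permit.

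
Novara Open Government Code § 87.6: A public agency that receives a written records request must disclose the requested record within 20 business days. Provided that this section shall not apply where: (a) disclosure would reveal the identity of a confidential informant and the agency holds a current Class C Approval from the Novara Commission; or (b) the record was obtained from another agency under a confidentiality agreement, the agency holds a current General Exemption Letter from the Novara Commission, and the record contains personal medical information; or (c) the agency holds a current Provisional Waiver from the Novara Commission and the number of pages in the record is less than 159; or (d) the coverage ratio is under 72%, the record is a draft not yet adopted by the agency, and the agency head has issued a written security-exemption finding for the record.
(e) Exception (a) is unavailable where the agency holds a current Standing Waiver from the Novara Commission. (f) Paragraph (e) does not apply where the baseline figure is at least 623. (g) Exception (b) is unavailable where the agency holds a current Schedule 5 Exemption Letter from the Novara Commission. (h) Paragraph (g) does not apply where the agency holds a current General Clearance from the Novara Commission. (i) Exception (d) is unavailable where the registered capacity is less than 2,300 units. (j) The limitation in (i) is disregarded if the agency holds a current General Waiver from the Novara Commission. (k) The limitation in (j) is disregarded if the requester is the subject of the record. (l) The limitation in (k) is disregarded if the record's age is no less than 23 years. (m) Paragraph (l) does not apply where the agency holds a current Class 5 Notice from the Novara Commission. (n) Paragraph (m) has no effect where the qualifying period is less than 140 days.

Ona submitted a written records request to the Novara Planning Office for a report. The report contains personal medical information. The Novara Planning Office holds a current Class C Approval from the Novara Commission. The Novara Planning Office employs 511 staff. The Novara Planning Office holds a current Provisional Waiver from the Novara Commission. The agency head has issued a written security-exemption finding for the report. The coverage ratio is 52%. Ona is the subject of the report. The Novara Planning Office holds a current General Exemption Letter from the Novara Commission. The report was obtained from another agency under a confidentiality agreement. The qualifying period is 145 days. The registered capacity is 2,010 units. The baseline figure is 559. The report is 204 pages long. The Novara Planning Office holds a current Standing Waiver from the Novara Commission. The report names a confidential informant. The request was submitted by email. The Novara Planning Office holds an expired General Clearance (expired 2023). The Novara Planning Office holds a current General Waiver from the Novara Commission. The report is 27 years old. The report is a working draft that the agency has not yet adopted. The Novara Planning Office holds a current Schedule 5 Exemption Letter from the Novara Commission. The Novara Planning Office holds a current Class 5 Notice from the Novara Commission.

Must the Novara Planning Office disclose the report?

Exception (a)'s conditions are all satisfied: the report names a confidential informant; a current Class C Approval is held. However, paragraphs (e)–(f) must be considered: (e) is triggered — a current Standing Waiver is held. (f) does not operate here (the baseline figure is 559, short of 623), so (e) stands. (a) is therefore removed.
Exception (b): the report was obtained under a confidentiality agreement; a current General Exemption Letter is held; the report contains personal medical information — every condition holds. However, paragraphs (g)–(h) must be considered: (g) operates — a current Schedule 5 Exemption Letter is held. (h), which would lift (g), is not triggered — the General Clearance is not current. Exception (b) does not apply.
Exception (c) requires that the number of pages in the record is less than 159; but the number of pages in the record is 204, not less than 159, so (c) is unavailable.
Exception (d): the coverage ratio is 52%, under the 72% limit; the report is an unadopted draft; a written security-exemption finding has been issued — every condition holds. Turning to paragraphs (i)–(n): (i) is triggered — the registered capacity is 2,010 units, less than the 2,300 units limit. (j) operates (a current General Waiver is held), but is itself disapplied by (k): (k) is triggered — Ona is the subject of the report. (l) would limit (k) — the record's age is 27 years, meeting the 23 years threshold — but (m) sets (l) aside: (m) operates — a current Class 5 Notice is held. (n), which would lift (m), is not engaged — the qualifying period is 145 days, not less than 140 days. So (d) is unavailable.
No exception is made out. the Novara Planning Office falls within the general rule.

Yes — the Novara Planning Office must disclose the report.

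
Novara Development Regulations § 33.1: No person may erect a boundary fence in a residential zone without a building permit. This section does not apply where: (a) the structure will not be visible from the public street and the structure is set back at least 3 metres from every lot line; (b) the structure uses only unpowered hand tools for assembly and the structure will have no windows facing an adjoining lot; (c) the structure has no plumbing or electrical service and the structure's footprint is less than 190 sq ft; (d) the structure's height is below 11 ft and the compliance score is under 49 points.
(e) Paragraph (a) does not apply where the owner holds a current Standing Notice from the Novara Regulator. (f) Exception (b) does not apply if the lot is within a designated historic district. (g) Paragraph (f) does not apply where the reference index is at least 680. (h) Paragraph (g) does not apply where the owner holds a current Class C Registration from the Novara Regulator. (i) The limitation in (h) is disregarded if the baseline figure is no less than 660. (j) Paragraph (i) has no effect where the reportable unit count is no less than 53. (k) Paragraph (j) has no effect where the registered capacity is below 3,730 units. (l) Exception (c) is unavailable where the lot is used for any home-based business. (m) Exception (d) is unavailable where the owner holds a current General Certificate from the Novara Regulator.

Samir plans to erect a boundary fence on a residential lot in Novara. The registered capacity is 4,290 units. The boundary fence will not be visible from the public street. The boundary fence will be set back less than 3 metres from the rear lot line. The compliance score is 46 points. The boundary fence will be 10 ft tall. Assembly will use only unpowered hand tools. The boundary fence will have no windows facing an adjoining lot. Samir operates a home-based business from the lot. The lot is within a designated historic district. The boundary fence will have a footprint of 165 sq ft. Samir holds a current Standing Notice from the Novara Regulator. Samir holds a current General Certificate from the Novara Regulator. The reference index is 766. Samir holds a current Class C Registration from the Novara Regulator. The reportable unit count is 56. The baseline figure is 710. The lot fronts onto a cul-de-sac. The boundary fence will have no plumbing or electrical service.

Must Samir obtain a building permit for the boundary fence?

Yes — Samir must obtain a building permit.

Exception (a) requires that the structure is set back at least 3 metres from every lot line; but the rear setback is under 3 m, so (a) is unavailable.
Exception (b): assembly uses only hand tools; no windows face an adjoining lot — every condition holds. But applying paragraphs (f)–(k): (f) operates against (b): the lot is in a historic district. (g) is triggered (the reference index is 766, meeting the 680 threshold), but is set aside by (h): (h) applies — a current Class C Registration is held. (i) is triggered (the baseline figure is 710, meeting the 660 threshold), but is overridden by (j): (j) operates against (i): the reportable unit count is 56, meeting the 53 threshold. (k), which would lift (j), is not engaged — the registered capacity is 4,290 units, not below 3,730 units. (b) is therefore removed.
Exception (c) is satisfied on its face — there is no plumbing or electrical service; the structure's footprint is 165 sq ft, less than the 190 sq ft limit. But applying paragraph (l): (l) operates against (c): a home-based business operates on the lot. Exception (c) does not apply.
Exception (d): the structure's height is 10 ft, below the 11 ft limit; the compliance score is 46 points, under the 49 points limit — every condition holds. But: (m) operates against (d): a current General Certificate is held. Exception (d) does not apply.
None of the exceptions is available; § 33.1 applies in full.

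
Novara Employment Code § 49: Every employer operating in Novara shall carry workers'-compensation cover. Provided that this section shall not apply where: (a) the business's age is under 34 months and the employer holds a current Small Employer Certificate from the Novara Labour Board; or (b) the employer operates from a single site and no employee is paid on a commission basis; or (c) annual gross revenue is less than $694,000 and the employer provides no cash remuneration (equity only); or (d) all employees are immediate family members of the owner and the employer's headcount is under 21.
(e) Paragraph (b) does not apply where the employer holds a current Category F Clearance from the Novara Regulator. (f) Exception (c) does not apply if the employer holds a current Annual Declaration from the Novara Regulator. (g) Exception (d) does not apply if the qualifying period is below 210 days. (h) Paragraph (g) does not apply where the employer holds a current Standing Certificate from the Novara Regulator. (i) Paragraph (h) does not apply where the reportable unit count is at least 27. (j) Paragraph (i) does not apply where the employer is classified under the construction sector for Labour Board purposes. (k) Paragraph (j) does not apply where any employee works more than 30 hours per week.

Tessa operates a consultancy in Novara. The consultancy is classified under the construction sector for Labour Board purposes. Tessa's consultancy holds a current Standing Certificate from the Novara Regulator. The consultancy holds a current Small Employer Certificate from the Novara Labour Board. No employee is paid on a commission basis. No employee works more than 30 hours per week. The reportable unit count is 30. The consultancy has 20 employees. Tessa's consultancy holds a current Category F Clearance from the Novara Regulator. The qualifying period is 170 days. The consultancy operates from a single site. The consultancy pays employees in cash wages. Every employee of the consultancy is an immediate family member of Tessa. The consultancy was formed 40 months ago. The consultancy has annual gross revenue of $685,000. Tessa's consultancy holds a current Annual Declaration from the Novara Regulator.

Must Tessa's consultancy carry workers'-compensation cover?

Exception (a) fails — the business's age is 40 months, not under 34 months.
Exception (b)'s conditions are all satisfied: the employer operates from a single site; no employee is paid on commission. But applying paragraph (e): (e) applies — a current Category F Clearance is held. So (b) is unavailable.
Exception (c) does not apply: employees are paid cash wages.
Exception (d)'s conditions are all satisfied: every employee is an immediate family member; the employer's headcount is 20, under the 21 limit. As to paragraphs (g)–(k): (g) applies (the qualifying period is 170 days, below the 210 days limit), but is overridden by (h): (h) operates against (g): a current Standing Certificate is held. (i) would limit (h) — the reportable unit count is 30, meeting the 27 threshold — but (j) sets (i) aside: (j) operates — the consultancy is classified under the construction sector. (k), which would lift (j), is not triggered — no employee exceeds 30 hours/week. Exception (d) stands.

No — exception (d) applies; Tessa's consultancy is not required to carry workers'-compensation cover.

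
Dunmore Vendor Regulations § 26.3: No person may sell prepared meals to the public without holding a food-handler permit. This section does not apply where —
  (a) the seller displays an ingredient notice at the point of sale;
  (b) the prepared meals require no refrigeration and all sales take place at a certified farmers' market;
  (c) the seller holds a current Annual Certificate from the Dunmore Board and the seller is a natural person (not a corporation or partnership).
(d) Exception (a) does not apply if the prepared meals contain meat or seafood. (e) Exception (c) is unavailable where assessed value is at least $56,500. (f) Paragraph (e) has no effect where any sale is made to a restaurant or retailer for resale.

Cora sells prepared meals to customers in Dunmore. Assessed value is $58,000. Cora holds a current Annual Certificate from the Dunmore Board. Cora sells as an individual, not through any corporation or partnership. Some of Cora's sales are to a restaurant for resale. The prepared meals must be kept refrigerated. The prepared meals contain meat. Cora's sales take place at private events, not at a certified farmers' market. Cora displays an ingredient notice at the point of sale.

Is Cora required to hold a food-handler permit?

No — exception (c) applies; Cora is not required to hold a food-handler permit.

Exception (a)'s conditions are all satisfied: an ingredient notice is displayed. However, paragraph (d) must be considered: (d) is engaged — the prepared meals contain meat. (a) is therefore removed.
Exception (b) requires that the prepared meals require no refrigeration; but the prepared meals require refrigeration, so (b) is unavailable.
All of (c)'s requirements are met (a current Annual Certificate is held; the seller is a natural person). Under paragraphs (e)–(f): (e) is engaged (assessed value is $58,000, meeting the $56,500 threshold), but yields to (f): (f) is engaged — some sales are to a restaurant for resale. Exception (c) stands.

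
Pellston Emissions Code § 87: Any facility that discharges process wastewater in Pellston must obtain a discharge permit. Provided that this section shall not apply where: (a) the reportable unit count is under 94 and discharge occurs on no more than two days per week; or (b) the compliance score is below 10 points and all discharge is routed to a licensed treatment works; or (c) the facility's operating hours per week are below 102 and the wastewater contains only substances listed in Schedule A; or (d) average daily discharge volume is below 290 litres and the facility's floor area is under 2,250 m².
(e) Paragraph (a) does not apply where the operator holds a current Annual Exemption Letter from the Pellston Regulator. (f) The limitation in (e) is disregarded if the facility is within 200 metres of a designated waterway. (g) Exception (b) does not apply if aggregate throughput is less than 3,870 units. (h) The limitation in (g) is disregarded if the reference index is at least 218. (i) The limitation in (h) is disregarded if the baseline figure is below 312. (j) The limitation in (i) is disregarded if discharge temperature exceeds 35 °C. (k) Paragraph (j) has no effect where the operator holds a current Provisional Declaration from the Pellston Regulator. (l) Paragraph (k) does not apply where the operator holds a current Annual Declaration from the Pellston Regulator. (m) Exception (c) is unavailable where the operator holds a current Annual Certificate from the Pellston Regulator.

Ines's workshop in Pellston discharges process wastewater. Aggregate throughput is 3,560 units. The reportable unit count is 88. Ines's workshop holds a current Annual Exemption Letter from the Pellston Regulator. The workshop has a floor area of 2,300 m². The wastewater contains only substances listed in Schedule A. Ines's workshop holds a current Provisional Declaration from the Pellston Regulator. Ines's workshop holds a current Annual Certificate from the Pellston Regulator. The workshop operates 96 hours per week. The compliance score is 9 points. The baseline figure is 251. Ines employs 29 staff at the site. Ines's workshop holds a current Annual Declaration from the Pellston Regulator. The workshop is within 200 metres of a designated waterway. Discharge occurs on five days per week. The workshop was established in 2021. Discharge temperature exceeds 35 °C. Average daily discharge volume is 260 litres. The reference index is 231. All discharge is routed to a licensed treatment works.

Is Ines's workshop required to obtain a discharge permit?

No — exception (b) applies; Ines's workshop is not required to obtain a discharge permit.

Exception (a) fails — discharge occurs on five days per week.
Exception (b): the compliance score is 9 points, below the 10 points limit; discharge is routed to a licensed treatment works — every condition holds. Applying paragraphs (g)–(l): (g) would limit (b) — aggregate throughput is 3,560 units, less than the 3,870 units limit — but (h) sets (g) aside: (h) operates against (g): the reference index is 231, meeting the 218 threshold. (i) is triggered (the baseline figure is 251, below the 312 limit), but yields to (j): (j) operates against (i): discharge temperature exceeds 35 °C. (k) operates (a current Provisional Declaration is held), but is overridden by (l): (l) operates against (k): a current Annual Declaration is held. (b) remains available.
Exception (c)'s conditions are all satisfied: the facility's operating hours per week are 96, below the 102 limit; the wastewater is Schedule-A-only. However, paragraph (m) must be considered: (m) operates against (c): a current Annual Certificate is held. So (c) is unavailable.
Exception (d) does not apply: the facility's floor area is 2,300 m², not under 2,250 m².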